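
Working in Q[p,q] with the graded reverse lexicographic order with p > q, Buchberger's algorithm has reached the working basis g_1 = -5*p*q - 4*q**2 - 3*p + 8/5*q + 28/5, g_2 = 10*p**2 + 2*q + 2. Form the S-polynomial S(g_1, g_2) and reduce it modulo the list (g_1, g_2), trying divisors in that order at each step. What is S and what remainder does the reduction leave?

S(g_1, g_2) = 4/5*p*q**2 + 3/5*p**2 - 8/25*p*q - 1/5*q**2 - 28/25*p - 1/5*q; remainder on division = -16/25*q**3 + 87/125*q**2 - 16/25*p + 8/25*q - 127/125.

lcm(LM(g_1), LM(g_2)) = p**2*q.
S = (lcm/LT(g_1))·g_1 − (lcm/LT(g_2))·g_2 = 4/5*p*q**2 + 3/5*p**2 - 8/25*p*q - 1/5*q**2 - 28/25*p - 1/5*q.
Reduce S modulo (g_1, g_2) in that order:
  leading term p*q**2: subtract (-4/25*q)·g_1 from 4/5*p*q**2 + 3/5*p**2 - 8/25*p*q - 1/5*q**2 - 28/25*p - 1/5*q → -16/25*q**3 + 3/5*p**2 - 4/5*p*q + 7/125*q**2 - 28/25*p + 87/125*q
  leading term q**3: no divisor's leading term divides it; move -16/25*q**3 to the remainder.
  leading term p**2: subtract (3/50)·g_2 from 3/5*p**2 - 4/5*p*q + 7/125*q**2 - 28/25*p + 87/125*q → -4/5*p*q + 7/125*q**2 - 28/25*p + 72/125*q - 3/25
  leading term p*q: subtract (4/25)·g_1 from -4/5*p*q + 7/125*q**2 - 28/25*p + 72/125*q - 3/25 → 87/125*q**2 - 16/25*p + 8/25*q - 127/125
  leading term q**2: no divisor's leading term divides it; move 87/125*q**2 to the remainder.
  leading term p: no divisor's leading term divides it; move -16/25*p to the remainder.
  leading term q: no divisor's leading term divides it; move 8/25*q to the remainder.
  leading term 1: no divisor's leading term divides it; move -127/125 to the remainder.
The remainder -16/25*q**3 + 87/125*q**2 - 16/25*p + 8/25*q - 127/125 is nonzero, so it would be added as the next basis element.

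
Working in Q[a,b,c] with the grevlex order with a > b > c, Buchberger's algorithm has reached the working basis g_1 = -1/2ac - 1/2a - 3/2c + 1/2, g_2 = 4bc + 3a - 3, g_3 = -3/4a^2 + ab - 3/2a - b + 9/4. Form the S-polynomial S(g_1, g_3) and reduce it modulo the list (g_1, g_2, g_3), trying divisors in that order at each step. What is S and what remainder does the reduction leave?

lcm(LM(g_1), LM(g_3)) = a^2c.
S = (lcm/LT(g_1))·g_1 − (lcm/LT(g_3))·g_3 = 4/3abc + a^2 + ac - 4/3bc - a + 3c.
Reduce S modulo (g_1, g_2, g_3) in that order:
  leading term abc: subtract (-8/3b)·g_1 from 4/3abc + a^2 + ac - 4/3bc - a + 3c → a^2 - 4/3ab + ac - 16/3bc - a + 4/3b + 3c
  leading term a^2: subtract (-4/3)·g_3 from a^2 - 4/3ab + ac - 16/3bc - a + 4/3b + 3c → ac - 16/3bc - 3a + 3c + 3
  leading term ac: subtract (-2)·g_1 from ac - 16/3bc - 3a + 3c + 3 → -16/3bc - 4a + 4
  leading term bc: subtract (-4/3)·g_2 from -16/3bc - 4a + 4 → 0
The remainder is 0, so this S-polynomial contributes no new basis element.

S(g_1, g_3) = 4/3abc + a^2 + ac - 4/3bc - a + 3c; remainder on division = 0.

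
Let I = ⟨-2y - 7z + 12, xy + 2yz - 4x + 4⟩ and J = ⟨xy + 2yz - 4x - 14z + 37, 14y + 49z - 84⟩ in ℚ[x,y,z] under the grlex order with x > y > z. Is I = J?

No, the ideals differ.

Two ideals are equal iff their reduced Gröbner bases coincide (the reduced basis is unique for a fixed ordering).
Buchberger on the first generating set:
f_1 = -2y - 7z + 12, LT = y.
f_2 = xy + 2yz - 4x + 4, LT = xy.

S(f_1,f_2): lcm = xy. S = 7/2xz - 2yz - 2x - 4.
  leading term xz: no divisor's leading term divides it; move 7/2xz to the remainder.
  leading term yz: subtract (z)·f_1 from -2yz - 2x - 4 → 7z² - 2x - 12z - 4
  leading term z²: no divisor's leading term divides it; move 7z² to the remainder.
  leading term x: no divisor's leading term divides it; move -2x to the remainder.
  leading term z: no divisor's leading term divides it; move -12z to the remainder.
  leading term 1: no divisor's leading term divides it; move -4 to the remainder.
  remainder 7/2xz + 7z² - 2x - 12z - 4 ≠ 0; add g_3 = 7/2xz + 7z² - 2x - 12z - 4 to the basis.

The other S-polynomials (S(f_1,g_3), S(f_2,g_3)) all reduce to 0 modulo the current basis, so we have a Gröbner basis.
Inter-reduce: drop elements whose leading term is divisible by another's, tail-reduce, and make monic.
Reduced Gröbner basis: {xz + 2z² - 4/7x - 24/7z - 8/7, y + 7/2z - 6}.

Buchberger on the second generating set:
h_1 = xy + 2yz - 4x - 14z + 37, LT = xy.
h_2 = 14y + 49z - 84, LT = y.

S(h_1,h_2): lcm = xy. S = -7/2xz + 2yz + 2x - 14z + 37.
  leading term xz: no divisor's leading term divides it; move -7/2xz to the remainder.
  leading term yz: subtract (1/7z)·h_2 from 2yz + 2x - 14z + 37 → -7z² + 2x - 2z + 37
  leading term z²: no divisor's leading term divides it; move -7z² to the remainder.
  leading term x: no divisor's leading term divides it; move 2x to the remainder.
  leading term z: no divisor's leading term divides it; move -2z to the remainder.
  leading term 1: no divisor's leading term divides it; move 37 to the remainder.
  remainder -7/2xz - 7z² + 2x - 2z + 37 ≠ 0; add k_3 = -7/2xz - 7z² + 2x - 2z + 37 to the basis.

The other S-polynomials (S(h_1,k_3), S(h_2,k_3)) all reduce to 0 modulo the current basis, so we have a Gröbner basis.
Inter-reduce: drop elements whose leading term is divisible by another's, tail-reduce, and make monic.
Reduced Gröbner basis: {xz + 2z² - 4/7x + 4/7z - 74/7, y + 7/2z - 6}.

Since the reduced bases disagree, the two ideals are not the same.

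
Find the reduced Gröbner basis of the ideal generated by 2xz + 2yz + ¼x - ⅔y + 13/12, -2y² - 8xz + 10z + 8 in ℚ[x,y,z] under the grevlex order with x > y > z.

The reduced Gröbner basis is the canonical form of the ideal for this ordering.

f_1 = 2xz + 2yz + ¼x - ⅔y + 13/12, LT = xz.
f_2 = -2y² - 8xz + 10z + 8, LT = y².

The S-polynomials (S(f_1,f_2)) all reduce to 0 modulo the current basis, so we have a Gröbner basis.

G = {y² - 4yz - ½x + 4/3y - 5z - 37/6, xz + yz + ⅛x - ⅓y + 13/24}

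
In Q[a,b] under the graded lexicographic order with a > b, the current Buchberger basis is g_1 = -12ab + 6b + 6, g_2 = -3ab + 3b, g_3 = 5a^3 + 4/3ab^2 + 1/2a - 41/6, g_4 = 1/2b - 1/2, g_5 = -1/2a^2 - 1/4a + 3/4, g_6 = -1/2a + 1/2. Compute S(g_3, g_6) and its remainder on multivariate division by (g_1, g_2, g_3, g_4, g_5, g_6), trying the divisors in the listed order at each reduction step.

lcm(LM(g_3), LM(g_6)) = a^3.
S = (lcm/LT(g_3))·g_3 − (lcm/LT(g_6))·g_6 = 4/15ab^2 + a^2 + 1/10a - 41/30.
Reduce S modulo (g_1, g_2, g_3, g_4, g_5, g_6) in that order:
  leading term ab^2: subtract (-1/45b)·g_1 from 4/15ab^2 + a^2 + 1/10a - 41/30 → a^2 + 2/15b^2 + 1/10a + 2/15b - 41/30
  leading term a^2: subtract (-2)·g_5 from a^2 + 2/15b^2 + 1/10a + 2/15b - 41/30 → 2/15b^2 - 2/5a + 2/15b + 2/15
  leading term b^2: subtract (4/15b)·g_4 from 2/15b^2 - 2/5a + 2/15b + 2/15 → -2/5a + 4/15b + 2/15
  leading term a: subtract (4/5)·g_6 from -2/5a + 4/15b + 2/15 → 4/15b - 4/15
  leading term b: subtract (8/15)·g_4 from 4/15b - 4/15 → 0
The remainder is 0, so this S-polynomial contributes no new basis element.
An S-polynomial is built so that the two leading terms cancel; whether anything survives reduction is exactly the Gröbner-basis criterion.

S(g_3, g_6) = 4/15ab^2 + a^2 + 1/10a - 41/30; remainder on division = 0.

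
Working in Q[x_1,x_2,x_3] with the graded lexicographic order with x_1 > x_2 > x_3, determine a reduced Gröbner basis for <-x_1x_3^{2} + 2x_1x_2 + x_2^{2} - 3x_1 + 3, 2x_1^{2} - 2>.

This is the nonlinear analogue of row-reducing a linear system.

f_1 = -x_1x_3^{2} + 2x_1x_2 + x_2^{2} - 3x_1 + 3, LT = x_1x_3^{2}.
f_2 = 2x_1^{2} - 2, LT = x_1^{2}.

S(f_1,f_2): lcm = x_1^{2}x_3^{2}. S = -2x_1^{2}x_2 - x_1x_2^{2} + 3x_1^{2} + x_3^{2} - 3x_1.
  leading term x_1^{2}x_2: subtract (-x_2)·f_2 from -2x_1^{2}x_2 - x_1x_2^{2} + 3x_1^{2} + x_3^{2} - 3x_1 → -x_1x_2^{2} + 3x_1^{2} + x_3^{2} - 3x_1 - 2x_2
  leading term x_1x_2^{2}: no divisor's leading term divides it; move -x_1x_2^{2} to the remainder.
  leading term x_1^{2}: subtract (\tfrac{3}{2})·f_2 from 3x_1^{2} + x_3^{2} - 3x_1 - 2x_2 → x_3^{2} - 3x_1 - 2x_2 + 3
  leading term x_3^{2}: no divisor's leading term divides it; move x_3^{2} to the remainder.
  leading term x_1: no divisor's leading term divides it; move -3x_1 to the remainder.
  leading term x_2: no divisor's leading term divides it; move -2x_2 to the remainder.
  leading term 1: no divisor's leading term divides it; move 3 to the remainder.
  remainder -x_1x_2^{2} + x_3^{2} - 3x_1 - 2x_2 + 3 ≠ 0; add g_3 = -x_1x_2^{2} + x_3^{2} - 3x_1 - 2x_2 + 3 to the basis.

S(f_1,g_3): lcm = x_1x_2^{2}x_3^{2}. S = -2x_1x_2^{3} - x_2^{4} + x_3^{4} + 3x_1x_2^{2} - 3x_1x_3^{2} - 2x_2x_3^{2} - 3x_2^{2} + 3x_3^{2}.
  leading term x_1x_2^{3}: subtract (2x_2)·g_3 from -2x_1x_2^{3} - x_2^{4} + x_3^{4} + 3x_1x_2^{2} - 3x_1x_3^{2} - 2x_2x_3^{2} - 3x_2^{2} + 3x_3^{2} → -x_2^{4} + x_3^{4} + 3x_1x_2^{2} - 3x_1x_3^{2} - 4x_2x_3^{2} + 6x_1x_2 + x_2^{2} + 3x_3^{2} - 6x_2
  leading term x_2^{4}: no divisor's leading term divides it; move -x_2^{4} to the remainder.
  leading term x_3^{4}: no divisor's leading term divides it; move x_3^{4} to the remainder.
  leading term x_1x_2^{2}: subtract (-3)·g_3 from 3x_1x_2^{2} - 3x_1x_3^{2} - 4x_2x_3^{2} + 6x_1x_2 + x_2^{2} + 3x_3^{2} - 6x_2 → -3x_1x_3^{2} - 4x_2x_3^{2} + 6x_1x_2 + x_2^{2} + 6x_3^{2} - 9x_1 - 12x_2 + 9
  leading term x_1x_3^{2}: subtract (3)·f_1 from -3x_1x_3^{2} - 4x_2x_3^{2} + 6x_1x_2 + x_2^{2} + 6x_3^{2} - 9x_1 - 12x_2 + 9 → -4x_2x_3^{2} - 2x_2^{2} + 6x_3^{2} - 12x_2
  leading term x_2x_3^{2}: no divisor's leading term divides it; move -4x_2x_3^{2} to the remainder.
  leading term x_2^{2}: no divisor's leading term divides it; move -2x_2^{2} to the remainder.
  leading term x_3^{2}: no divisor's leading term divides it; move 6x_3^{2} to the remainder.
  leading term x_2: no divisor's leading term divides it; move -12x_2 to the remainder.
  remainder -x_2^{4} + x_3^{4} - 4x_2x_3^{2} - 2x_2^{2} + 6x_3^{2} - 12x_2 ≠ 0; add g_4 = -x_2^{4} + x_3^{4} - 4x_2x_3^{2} - 2x_2^{2} + 6x_3^{2} - 12x_2 to the basis.

The other S-polynomials (S(f_2,g_3), S(f_1,g_4), S(f_2,g_4), S(g_3,g_4)) all reduce to 0 modulo the current basis, so we have a Gröbner basis.

G = {x_2^{4} - x_3^{4} + 4x_2x_3^{2} + 2x_2^{2} - 6x_3^{2} + 12x_2, x_1x_2^{2} - x_3^{2} + 3x_1 + 2x_2 - 3, x_1x_3^{2} - 2x_1x_2 - x_2^{2} + 3x_1 - 3, x_1^{2} - 1}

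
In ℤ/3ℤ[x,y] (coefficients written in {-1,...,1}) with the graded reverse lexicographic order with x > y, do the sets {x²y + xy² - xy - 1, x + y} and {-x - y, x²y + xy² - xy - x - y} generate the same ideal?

No, the ideals differ.

Two ideals are equal iff their reduced Gröbner bases coincide (the reduced basis is unique for a fixed ordering).
Buchberger on the first generating set:
f_1 = x²y + xy² - xy - 1, LT = x²y.
f_2 = x + y, LT = x.

S(f_1,f_2): lcm = x²y. S = -xy - 1.
  leading term xy: subtract (-y)·f_2 from -xy - 1 → y² - 1
  leading term y²: no divisor's leading term divides it; move y² to the remainder.
  leading term 1: no divisor's leading term divides it; move -1 to the remainder.
  remainder y² - 1 ≠ 0; add g_3 = y² - 1 to the basis.

The other S-polynomials (S(f_1,g_3), S(f_2,g_3)) all reduce to 0 modulo the current basis, so we have a Gröbner basis.
Inter-reduce: drop elements whose leading term is divisible by another's, tail-reduce, and make monic.
Reduced Gröbner basis: {y² - 1, x + y}.

Buchberger on the second generating set:
h_1 = -x - y, LT = x.
h_2 = x²y + xy² - xy - x - y, LT = x²y.

S(h_1,h_2): lcm = x²y. S = xy + x + y.
  leading term xy: subtract (-y)·h_1 from xy + x + y → -y² + x + y
  leading term y²: no divisor's leading term divides it; move -y² to the remainder.
  leading term x: subtract (-1)·h_1 from x + y → 0
  remainder -y² ≠ 0; add k_3 = -y² to the basis.

The other S-polynomials (S(h_1,k_3), S(h_2,k_3)) all reduce to 0 modulo the current basis, so we have a Gröbner basis.
Inter-reduce: drop elements whose leading term is divisible by another's, tail-reduce, and make monic.
Reduced Gröbner basis: {y², x + y}.

Since the reduced bases disagree, the two ideals are not the same.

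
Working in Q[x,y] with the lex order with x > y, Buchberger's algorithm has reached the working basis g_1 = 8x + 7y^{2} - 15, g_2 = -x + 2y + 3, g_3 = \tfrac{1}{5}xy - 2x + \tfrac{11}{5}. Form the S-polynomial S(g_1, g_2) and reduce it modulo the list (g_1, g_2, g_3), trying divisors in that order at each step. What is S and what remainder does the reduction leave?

lcm(LM(g_1), LM(g_2)) = x.
S = (lcm/LT(g_1))·g_1 − (lcm/LT(g_2))·g_2 = \tfrac{7}{8}y^{2} + 2y + \tfrac{9}{8}.
Reduce S modulo (g_1, g_2, g_3) in that order:
  leading term y^{2}: no divisor's leading term divides it; move \tfrac{7}{8}y^{2} to the remainder.
  leading term y: no divisor's leading term divides it; move 2y to the remainder.
  leading term 1: no divisor's leading term divides it; move \tfrac{9}{8} to the remainder.
The remainder \tfrac{7}{8}y^{2} + 2y + \tfrac{9}{8} is nonzero, so it would be added as the next basis element.

S(g_1, g_2) = \tfrac{7}{8}y^{2} + 2y + \tfrac{9}{8}; remainder on division = \tfrac{7}{8}y^{2} + 2y + \tfrac{9}{8}.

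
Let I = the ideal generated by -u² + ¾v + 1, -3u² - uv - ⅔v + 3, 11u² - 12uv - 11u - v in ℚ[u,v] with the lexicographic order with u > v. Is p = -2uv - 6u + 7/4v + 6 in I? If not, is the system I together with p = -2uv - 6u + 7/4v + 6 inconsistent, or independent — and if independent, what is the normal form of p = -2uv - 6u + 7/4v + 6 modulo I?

-2uv - 6u + 7/4v + 6 lies in I (it reduces to 0).

First compute the reduced Gröbner basis of I by Buchberger's algorithm.
f_1 = -u² + ¾v + 1, LT = u².
f_2 = -3u² - uv - ⅔v + 3, LT = u².
f_3 = 11u² - 12uv - 11u - v, LT = u².

S(f_1,f_2): lcm = u². S = -⅓uv - 35/36v.
  leading term uv: no divisor's leading term divides it; move -⅓uv to the remainder.
  leading term v: no divisor's leading term divides it; move -35/36v to the remainder.
  remainder -⅓uv - 35/36v ≠ 0; add h_4 = -⅓uv - 35/36v to the basis.

S(f_1,f_3): lcm = u². S = 12/11uv + u - 29/44v - 1.
  leading term uv: subtract (-36/11)·h_4 from 12/11uv + u - 29/44v - 1 → u - 169/44v - 1
  leading term u: no divisor's leading term divides it; move u to the remainder.
  leading term v: no divisor's leading term divides it; move -169/44v to the remainder.
  leading term 1: no divisor's leading term divides it; move -1 to the remainder.
  remainder u - 169/44v - 1 ≠ 0; add h_5 = u - 169/44v - 1 to the basis.

S(f_1,h_4): lcm = u²v. S = -35/12uv - ¾v² - v.
  leading term uv: subtract (35/4)·h_4 from -35/12uv - ¾v² - v → -¾v² + 1081/144v
  leading term v²: no divisor's leading term divides it; move -¾v² to the remainder.
  leading term v: no divisor's leading term divides it; move 1081/144v to the remainder.
  remainder -¾v² + 1081/144v ≠ 0; add h_6 = -¾v² + 1081/144v to the basis.

S(f_3,h_4): lcm = u²v. S = -12/11uv² - 47/12uv - 1/11v².
  leading term uv²: subtract (36/11v)·h_4 from -12/11uv² - 47/12uv - 1/11v² → -47/12uv + 34/11v²
  leading term uv: subtract (47/4)·h_4 from -47/12uv + 34/11v² → 34/11v² + 1645/144v
  leading term v²: subtract (-136/33)·h_6 from 34/11v² + 1645/144v → 201301/4752v
  leading term v: no divisor's leading term divides it; move 201301/4752v to the remainder.
  remainder 201301/4752v ≠ 0; add h_7 = 201301/4752v to the basis.

The other S-polynomials (S(f_2,f_3), S(f_2,h_4), S(f_1,h_5), S(f_2,h_5), S(f_3,h_5), S(h_4,h_5), S(f_1,h_6), S(f_2,h_6), S(f_3,h_6), S(h_4,h_6), S(h_5,h_6), S(f_1,h_7), S(f_2,h_7), S(f_3,h_7), S(h_4,h_7), S(h_5,h_7), S(h_6,h_7)) all reduce to 0 modulo the current basis, so we have a Gröbner basis.
Inter-reduce: drop elements whose leading term is divisible by another's, tail-reduce, and make monic.
Reduced Gröbner basis: {u - 1, v}.
Label its elements g_1 = u - 1, g_2 = v.

Reduce p = -2uv - 6u + 7/4v + 6 modulo G:
  leading term uv: subtract (-2v)·g_1 from -2uv - 6u + 7/4v + 6 → -6u - ¼v + 6
  leading term u: subtract (-6)·g_1 from -6u - ¼v + 6 → -¼v
  leading term v: subtract (-¼)·g_2 from -¼v → 0
  normal form = 0.
Since the normal form is 0, p ∈ I.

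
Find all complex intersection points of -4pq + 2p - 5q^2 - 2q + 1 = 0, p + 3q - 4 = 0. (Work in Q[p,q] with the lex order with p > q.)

{(19/7, 3/7), (-5, 3)}

Compute a lex Gröbner basis by Buchberger's algorithm.
f_1 = -4pq + 2p - 5q^2 - 2q + 1, LT = pq.
f_2 = p + 3q - 4, LT = p.

S(f_1,f_2): lcm = pq. S = -1/2p - 7/4q^2 + 9/2q - 1/4.
  reduce S modulo (f_1, f_2):
  remainder -7/4q^2 + 6q - 9/4 ≠ 0; add h_3 = -7/4q^2 + 6q - 9/4 to the basis.

The other S-polynomials (S(f_1,h_3), S(f_2,h_3)) all reduce to 0 modulo the current basis, so we have a Gröbner basis.
Inter-reduce: drop elements whose leading term is divisible by another's, tail-reduce, and make monic.
Reduced Gröbner basis: {p + 3q - 4, q^2 - 24/7q + 9/7}.

The lex basis is triangular: the last element involves only q. Solving q^2 - 24/7q + 9/7 = 0 gives q ∈ {3/7, 3}; substituting each value into the earlier elements determines the remaining variables.
  q = 3/7: the earlier basis element becomes p - 19/7 = 0, giving p = 19/7 — point (19/7, 3/7).
  q = 3: the earlier basis element becomes p + 5 = 0, giving p = -5 — point (-5, 3).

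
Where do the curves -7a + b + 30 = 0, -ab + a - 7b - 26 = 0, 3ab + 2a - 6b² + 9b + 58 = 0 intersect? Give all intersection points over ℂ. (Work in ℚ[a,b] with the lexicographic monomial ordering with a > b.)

{(4, -2)}

Compute a lex Gröbner basis by Buchberger's algorithm.
f_1 = -7a + b + 30, LT = a.
f_2 = -ab + a - 7b - 26, LT = ab.
f_3 = 3ab + 2a - 6b² + 9b + 58, LT = ab.

S(f_1,f_2): lcm = ab. S = a - 1/7b² - 79/7b - 26.
  reduce S modulo (f_1, f_2, f_3):
  remainder -1/7b² - 78/7b - 152/7 ≠ 0; add h_4 = -1/7b² - 78/7b - 152/7 to the basis.

S(f_1,f_3): lcm = ab. S = -⅔a + 13/7b² - 51/7b - 58/3.
  reduce S modulo (f_1, f_2, f_3, h_4):
  remainder -3197/21b - 6394/21 ≠ 0; add h_5 = -3197/21b - 6394/21 to the basis.

The other S-polynomials (S(f_2,f_3), S(f_1,h_4), S(f_2,h_4), S(f_3,h_4), S(f_1,h_5), S(f_2,h_5), S(f_3,h_5), S(h_4,h_5)) all reduce to 0 modulo the current basis, so we have a Gröbner basis.
Inter-reduce: drop elements whose leading term is divisible by another's, tail-reduce, and make monic.
Reduced Gröbner basis: {a - 4, b + 2}.

Elimination: the polynomial b + 2 lies in the elimination ideal for b, so b ∈ {-2}. For each such b, the remaining basis elements (now univariate) give the rest of the solution.
  b = -2: the earlier basis element becomes a - 4 = 0, giving a = 4 — point (4, -2).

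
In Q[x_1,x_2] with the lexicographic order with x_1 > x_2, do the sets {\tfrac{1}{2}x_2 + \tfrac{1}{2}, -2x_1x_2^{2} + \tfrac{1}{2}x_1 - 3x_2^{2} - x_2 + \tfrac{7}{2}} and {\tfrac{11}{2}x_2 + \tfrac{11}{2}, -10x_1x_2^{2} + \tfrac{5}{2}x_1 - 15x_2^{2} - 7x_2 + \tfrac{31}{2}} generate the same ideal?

Since reduced Gröbner bases are canonical representatives of ideals under a given ordering, it suffices to compute and compare them.
Buchberger on the first generating set:
f_1 = \tfrac{1}{2}x_2 + \tfrac{1}{2}, LT = x_2.
f_2 = -2x_1x_2^{2} + \tfrac{1}{2}x_1 - 3x_2^{2} - x_2 + \tfrac{7}{2}, LT = x_1x_2^{2}.

S(f_1,f_2): lcm = x_1x_2^{2}. S = x_1x_2 + \tfrac{1}{4}x_1 - \tfrac{3}{2}x_2^{2} - \tfrac{1}{2}x_2 + \tfrac{7}{4}.
  leading term x_1x_2: subtract (2x_1)·f_1 from x_1x_2 + \tfrac{1}{4}x_1 - \tfrac{3}{2}x_2^{2} - \tfrac{1}{2}x_2 + \tfrac{7}{4} → -\tfrac{3}{4}x_1 - \tfrac{3}{2}x_2^{2} - \tfrac{1}{2}x_2 + \tfrac{7}{4}
  leading term x_1: no divisor's leading term divides it; move -\tfrac{3}{4}x_1 to the remainder.
  leading term x_2^{2}: subtract (-3x_2)·f_1 from -\tfrac{3}{2}x_2^{2} - \tfrac{1}{2}x_2 + \tfrac{7}{4} → x_2 + \tfrac{7}{4}
  leading term x_2: subtract (2)·f_1 from x_2 + \tfrac{7}{4} → \tfrac{3}{4}
  leading term 1: no divisor's leading term divides it; move \tfrac{3}{4} to the remainder.
  remainder -\tfrac{3}{4}x_1 + \tfrac{3}{4} ≠ 0; add g_3 = -\tfrac{3}{4}x_1 + \tfrac{3}{4} to the basis.

The other S-polynomials (S(f_1,g_3), S(f_2,g_3)) all reduce to 0 modulo the current basis, so we have a Gröbner basis.
Inter-reduce: drop elements whose leading term is divisible by another's, tail-reduce, and make monic.
Reduced Gröbner basis: {x_1 - 1, x_2 + 1}.

Buchberger on the second generating set:
h_1 = \tfrac{11}{2}x_2 + \tfrac{11}{2}, LT = x_2.
h_2 = -10x_1x_2^{2} + \tfrac{5}{2}x_1 - 15x_2^{2} - 7x_2 + \tfrac{31}{2}, LT = x_1x_2^{2}.

S(h_1,h_2): lcm = x_1x_2^{2}. S = x_1x_2 + \tfrac{1}{4}x_1 - \tfrac{3}{2}x_2^{2} - \tfrac{7}{10}x_2 + \tfrac{31}{20}.
  leading term x_1x_2: subtract (\tfrac{2}{11}x_1)·h_1 from x_1x_2 + \tfrac{1}{4}x_1 - \tfrac{3}{2}x_2^{2} - \tfrac{7}{10}x_2 + \tfrac{31}{20} → -\tfrac{3}{4}x_1 - \tfrac{3}{2}x_2^{2} - \tfrac{7}{10}x_2 + \tfrac{31}{20}
  leading term x_1: no divisor's leading term divides it; move -\tfrac{3}{4}x_1 to the remainder.
  leading term x_2^{2}: subtract (-\tfrac{3}{11}x_2)·h_1 from -\tfrac{3}{2}x_2^{2} - \tfrac{7}{10}x_2 + \tfrac{31}{20} → \tfrac{4}{5}x_2 + \tfrac{31}{20}
  leading term x_2: subtract (\tfrac{8}{55})·h_1 from \tfrac{4}{5}x_2 + \tfrac{31}{20} → \tfrac{3}{4}
  leading term 1: no divisor's leading term divides it; move \tfrac{3}{4} to the remainder.
  remainder -\tfrac{3}{4}x_1 + \tfrac{3}{4} ≠ 0; add k_3 = -\tfrac{3}{4}x_1 + \tfrac{3}{4} to the basis.

The other S-polynomials (S(h_1,k_3), S(h_2,k_3)) all reduce to 0 modulo the current basis, so we have a Gröbner basis.
Inter-reduce: drop elements whose leading term is divisible by another's, tail-reduce, and make monic.
Reduced Gröbner basis: {x_1 - 1, x_2 + 1}.

The two bases agree; hence the ideals are identical.
The same test decides containment: I ⊆ J iff every generator of I reduces to 0 modulo a Gröbner basis of J.

Yes, the ideals are equal.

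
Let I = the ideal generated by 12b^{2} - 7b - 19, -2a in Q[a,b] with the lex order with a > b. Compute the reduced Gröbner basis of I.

f_1 = 12b^{2} - 7b - 19, LT = b^{2}.
f_2 = -2a, LT = a.

S(f_1,f_2): leading monomials are coprime, so the S-polynomial reduces to 0 (Buchberger's first criterion).
Every S-polynomial of the final basis reduces to 0, so we have a Gröbner basis.

G = {a, b^{2} - \tfrac{7}{12}b - \tfrac{19}{12}}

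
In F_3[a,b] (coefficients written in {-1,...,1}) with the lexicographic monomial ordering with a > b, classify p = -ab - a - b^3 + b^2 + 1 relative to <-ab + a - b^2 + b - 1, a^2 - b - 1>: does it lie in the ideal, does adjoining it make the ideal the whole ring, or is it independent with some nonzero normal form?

First compute the reduced Gröbner basis of I by Buchberger's algorithm.
f_1 = -ab + a - b^2 + b - 1, LT = ab.
f_2 = a^2 - b - 1, LT = a^2.

S(f_1,f_2): lcm = a^2b. S = -a^2 + ab^2 - ab + a + b^2 + b.
  reduce S modulo (f_1, f_2):
  remainder a - b^3 - b^2 - b - 1 ≠ 0; add h_3 = a - b^3 - b^2 - b - 1 to the basis.

S(f_1,h_3): lcm = ab. S = -a + b^4 + b^3 - b^2 + 1.
  reduce S modulo (f_1, f_2, h_3):
  remainder b^4 + b^2 - b ≠ 0; add h_4 = b^4 + b^2 - b to the basis.

The other S-polynomials (S(f_2,h_3), S(f_1,h_4), S(f_2,h_4), S(h_3,h_4)) all reduce to 0 modulo the current basis, so we have a Gröbner basis.
Inter-reduce: drop elements whose leading term is divisible by another's, tail-reduce, and make monic.
Reduced Gröbner basis: {a - b^3 - b^2 - b - 1, b^4 + b^2 - b}.
Label its elements g_1 = a - b^3 - b^2 - b - 1, g_2 = b^4 + b^2 - b.

Reduce p = -ab - a - b^3 + b^2 + 1 modulo G:
  leading term ab: subtract (-b)·g_1 from -ab - a - b^3 + b^2 + 1 → -a - b^4 + b^3 - b + 1
  leading term a: subtract (-1)·g_1 from -a - b^4 + b^3 - b + 1 → -b^4 - b^2 + b
  leading term b^4: subtract (-1)·g_2 from -b^4 - b^2 + b → 0
  normal form = 0.
Since the normal form is 0, p ∈ I.

-ab - a - b^3 + b^2 + 1 lies in I (it reduces to 0).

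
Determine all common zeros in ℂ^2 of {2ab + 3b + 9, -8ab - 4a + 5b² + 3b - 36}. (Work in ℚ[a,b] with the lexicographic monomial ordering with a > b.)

Compute a lex Gröbner basis by Buchberger's algorithm.
f_1 = 2ab + 3b + 9, LT = ab.
f_2 = -8ab - 4a + 5b² + 3b - 36, LT = ab.

S(f_1,f_2): lcm = ab. S = -½a + ⅝b² + 15/8b.
  reduce S modulo (f_1, f_2):
  remainder -½a + ⅝b² + 15/8b ≠ 0; add h_3 = -½a + ⅝b² + 15/8b to the basis.

S(f_1,h_3): lcm = ab. S = 5/4b³ + 15/4b² + 3/2b + 9/2.
  reduce S modulo (f_1, f_2, h_3):
  remainder 5/4b³ + 15/4b² + 3/2b + 9/2 ≠ 0; add h_4 = 5/4b³ + 15/4b² + 3/2b + 9/2 to the basis.

The other S-polynomials (S(f_2,h_3), S(f_1,h_4), S(f_2,h_4), S(h_3,h_4)) all reduce to 0 modulo the current basis, so we have a Gröbner basis.
Inter-reduce: drop elements whose leading term is divisible by another's, tail-reduce, and make monic.
Reduced Gröbner basis: {a - 5/4b² - 15/4b, b³ + 3b² + 6/5b + 18/5}.

Elimination: the polynomial b³ + 3b² + 6/5b + 18/5 lies in the elimination ideal for b, so b ∈ {-3, -sqrt(30)*I/5, sqrt(30)*I/5}. For each such b, the remaining basis elements (now univariate) give the rest of the solution.
  b = -3: the earlier basis element becomes a = 0, giving a = 0 — point (0, -3).
  b = -sqrt(30)*I/5: the earlier basis element becomes a + 3/2 + 3*sqrt(30)*I/4 = 0, giving a = -3/2 - 3*sqrt(30)*I/4 — point (-3/2 - 3*sqrt(30)*I/4, -sqrt(30)*I/5).
  b = sqrt(30)*I/5: the earlier basis element becomes a + 3/2 - 3*sqrt(30)*I/4 = 0, giving a = -3/2 + 3*sqrt(30)*I/4 — point (-3/2 + 3*sqrt(30)*I/4, sqrt(30)*I/5).

{(0, -3), (-3/2 - 3*sqrt(30)*I/4, -sqrt(30)*I/5), (-3/2 + 3*sqrt(30)*I/4, sqrt(30)*I/5)}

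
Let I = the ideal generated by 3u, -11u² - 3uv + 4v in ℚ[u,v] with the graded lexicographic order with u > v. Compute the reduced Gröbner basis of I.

The reduced Gröbner basis is the canonical form of the ideal for this ordering.

f_1 = 3u, LT = u.
f_2 = -11u² - 3uv + 4v, LT = u².

S(f_1,f_2): lcm = u². S = -3/11uv + 4/11v.
  leading term uv: subtract (-1/11v)·f_1 from -3/11uv + 4/11v → 4/11v
  leading term v: no divisor's leading term divides it; move 4/11v to the remainder.
  remainder 4/11v ≠ 0; add g_3 = 4/11v to the basis.

The other S-polynomials (S(f_1,g_3), S(f_2,g_3)) all reduce to 0 modulo the current basis, so we have a Gröbner basis.
Inter-reduce: drop elements whose leading term is divisible by another's, tail-reduce, and make monic.

G = {u, v}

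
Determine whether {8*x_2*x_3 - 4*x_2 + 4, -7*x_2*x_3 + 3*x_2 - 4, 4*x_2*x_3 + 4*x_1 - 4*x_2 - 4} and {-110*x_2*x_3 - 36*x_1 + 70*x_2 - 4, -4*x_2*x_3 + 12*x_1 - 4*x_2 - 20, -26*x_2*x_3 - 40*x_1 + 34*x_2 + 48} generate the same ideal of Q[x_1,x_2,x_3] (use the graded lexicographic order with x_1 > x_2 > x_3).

For a fixed monomial order, each ideal has a unique reduced Gröbner basis; comparing bases decides equality.
Buchberger on the first generating set:
f_1 = 8*x_2*x_3 - 4*x_2 + 4, LT = x_2*x_3.
f_2 = -7*x_2*x_3 + 3*x_2 - 4, LT = x_2*x_3.
f_3 = 4*x_2*x_3 + 4*x_1 - 4*x_2 - 4, LT = x_2*x_3.

S(f_1,f_2): lcm = x_2*x_3. S = -1/14*x_2 - 1/14.
  reduce S modulo (f_1, f_2, f_3):
  remainder -1/14*x_2 - 1/14 ≠ 0; add g_4 = -1/14*x_2 - 1/14 to the basis.

S(f_1,f_3): lcm = x_2*x_3. S = -x_1 + 1/2*x_2 + 3/2.
  reduce S modulo (f_1, f_2, f_3, g_4):
  remainder -x_1 + 1 ≠ 0; add g_5 = -x_1 + 1 to the basis.

S(f_1,g_4): lcm = x_2*x_3. S = -1/2*x_2 - x_3 + 1/2.
  reduce S modulo (f_1, f_2, f_3, g_4, g_5):
  remainder -x_3 + 1 ≠ 0; add g_6 = -x_3 + 1 to the basis.

The other S-polynomials (S(f_2,f_3), S(f_2,g_4), S(f_3,g_4), S(f_1,g_5), S(f_2,g_5), S(f_3,g_5), S(g_4,g_5), S(f_1,g_6), S(f_2,g_6), S(f_3,g_6), S(g_4,g_6), S(g_5,g_6)) all reduce to 0 modulo the current basis, so we have a Gröbner basis.
Inter-reduce: drop elements whose leading term is divisible by another's, tail-reduce, and make monic.
Reduced Gröbner basis: {x_1 - 1, x_2 + 1, x_3 - 1}.

Buchberger on the second generating set:
h_1 = -110*x_2*x_3 - 36*x_1 + 70*x_2 - 4, LT = x_2*x_3.
h_2 = -4*x_2*x_3 + 12*x_1 - 4*x_2 - 20, LT = x_2*x_3.
h_3 = -26*x_2*x_3 - 40*x_1 + 34*x_2 + 48, LT = x_2*x_3.

S(h_1,h_2): lcm = x_2*x_3. S = 183/55*x_1 - 18/11*x_2 - 273/55.
  reduce S modulo (h_1, h_2, h_3):
  remainder 183/55*x_1 - 18/11*x_2 - 273/55 ≠ 0; add k_4 = 183/55*x_1 - 18/11*x_2 - 273/55 to the basis.

S(h_1,h_3): lcm = x_2*x_3. S = -866/715*x_1 + 96/143*x_2 + 1346/715.
  reduce S modulo (h_1, h_2, h_3, k_4):
  remainder 60/793*x_2 + 60/793 ≠ 0; add k_5 = 60/793*x_2 + 60/793 to the basis.

S(h_1,k_5): lcm = x_2*x_3. S = 18/55*x_1 - 7/11*x_2 - x_3 + 2/55.
  reduce S modulo (h_1, h_2, h_3, k_4, k_5):
  remainder -x_3 + 1 ≠ 0; add k_6 = -x_3 + 1 to the basis.

The other S-polynomials (S(h_2,h_3), S(h_1,k_4), S(h_2,k_4), S(h_3,k_4), S(h_2,k_5), S(h_3,k_5), S(k_4,k_5), S(h_1,k_6), S(h_2,k_6), S(h_3,k_6), S(k_4,k_6), S(k_5,k_6)) all reduce to 0 modulo the current basis, so we have a Gröbner basis.
Inter-reduce: drop elements whose leading term is divisible by another's, tail-reduce, and make monic.
Reduced Gröbner basis: {x_1 - 1, x_2 + 1, x_3 - 1}.

The two bases agree; hence the ideals are identical.

Yes, the ideals are equal.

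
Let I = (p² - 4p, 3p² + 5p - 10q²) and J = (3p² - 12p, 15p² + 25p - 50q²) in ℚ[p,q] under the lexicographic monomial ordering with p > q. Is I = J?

Yes, the ideals are equal.

For a fixed monomial order, each ideal has a unique reduced Gröbner basis; comparing bases decides equality.
Buchberger on the first generating set:
f_1 = p² - 4p, LT = p².
f_2 = 3p² + 5p - 10q², LT = p².

S(f_1,f_2): lcm = p². S = -17/3p + 10/3q².
  leading term p: no divisor's leading term divides it; move -17/3p to the remainder.
  leading term q²: no divisor's leading term divides it; move 10/3q² to the remainder.
  remainder -17/3p + 10/3q² ≠ 0; add g_3 = -17/3p + 10/3q² to the basis.

S(f_1,g_3): lcm = p². S = 10/17pq² - 4p.
  leading term pq²: subtract (-30/289q²)·g_3 from 10/17pq² - 4p → -4p + 100/289q⁴
  leading term p: subtract (12/17)·g_3 from -4p + 100/289q⁴ → 100/289q⁴ - 40/17q²
  leading term q⁴: no divisor's leading term divides it; move 100/289q⁴ to the remainder.
  leading term q²: no divisor's leading term divides it; move -40/17q² to the remainder.
  remainder 100/289q⁴ - 40/17q² ≠ 0; add g_4 = 100/289q⁴ - 40/17q² to the basis.

S(f_2,g_3): lcm = p². S = 10/17pq² + 5/3p - 10/3q².
  leading term pq²: subtract (-30/289q²)·g_3 from 10/17pq² + 5/3p - 10/3q² → 5/3p + 100/289q⁴ - 10/3q²
  leading term p: subtract (-5/17)·g_3 from 5/3p + 100/289q⁴ - 10/3q² → 100/289q⁴ - 40/17q²
  leading term q⁴: subtract (1)·g_4 from 100/289q⁴ - 40/17q² → 0
  remainder 0.

S(f_1,g_4): leading monomials are coprime, so the S-polynomial reduces to 0 (Buchberger's first criterion).
S(f_2,g_4): leading monomials are coprime, so the S-polynomial reduces to 0 (Buchberger's first criterion).
S(g_3,g_4): leading monomials are coprime, so the S-polynomial reduces to 0 (Buchberger's first criterion).
Every S-polynomial of the final basis reduces to 0, so we have a Gröbner basis.
Inter-reduce: drop elements whose leading term is divisible by another's, tail-reduce, and make monic.
Reduced Gröbner basis: {p - 10/17q², q⁴ - 34/5q²}.

Buchberger on the second generating set:
h_1 = 3p² - 12p, LT = p².
h_2 = 15p² + 25p - 50q², LT = p².

S(h_1,h_2): lcm = p². S = -17/3p + 10/3q².
  leading term p: no divisor's leading term divides it; move -17/3p to the remainder.
  leading term q²: no divisor's leading term divides it; move 10/3q² to the remainder.
  remainder -17/3p + 10/3q² ≠ 0; add k_3 = -17/3p + 10/3q² to the basis.

S(h_1,k_3): lcm = p². S = 10/17pq² - 4p.
  leading term pq²: subtract (-30/289q²)·k_3 from 10/17pq² - 4p → -4p + 100/289q⁴
  leading term p: subtract (12/17)·k_3 from -4p + 100/289q⁴ → 100/289q⁴ - 40/17q²
  leading term q⁴: no divisor's leading term divides it; move 100/289q⁴ to the remainder.
  leading term q²: no divisor's leading term divides it; move -40/17q² to the remainder.
  remainder 100/289q⁴ - 40/17q² ≠ 0; add k_4 = 100/289q⁴ - 40/17q² to the basis.

S(h_2,k_3): lcm = p². S = 10/17pq² + 5/3p - 10/3q².
  leading term pq²: subtract (-30/289q²)·k_3 from 10/17pq² + 5/3p - 10/3q² → 5/3p + 100/289q⁴ - 10/3q²
  leading term p: subtract (-5/17)·k_3 from 5/3p + 100/289q⁴ - 10/3q² → 100/289q⁴ - 40/17q²
  leading term q⁴: subtract (1)·k_4 from 100/289q⁴ - 40/17q² → 0
  remainder 0.

S(h_1,k_4): leading monomials are coprime, so the S-polynomial reduces to 0 (Buchberger's first criterion).
S(h_2,k_4): leading monomials are coprime, so the S-polynomial reduces to 0 (Buchberger's first criterion).
S(k_3,k_4): leading monomials are coprime, so the S-polynomial reduces to 0 (Buchberger's first criterion).
Every S-polynomial of the final basis reduces to 0, so we have a Gröbner basis.
Inter-reduce: drop elements whose leading term is divisible by another's, tail-reduce, and make monic.
Reduced Gröbner basis: {p - 10/17q², q⁴ - 34/5q²}.

Same reduced basis, so the two generating sets span the same ideal.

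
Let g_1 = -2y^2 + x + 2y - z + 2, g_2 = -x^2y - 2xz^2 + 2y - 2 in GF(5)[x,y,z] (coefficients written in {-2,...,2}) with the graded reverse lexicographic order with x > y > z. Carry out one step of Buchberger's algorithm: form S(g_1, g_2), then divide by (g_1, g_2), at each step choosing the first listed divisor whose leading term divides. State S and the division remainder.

S(g_1, g_2) = -2xyz^2 + 2x^3 - x^2y - 2x^2z - x^2 + 2y^2 - 2y; remainder on division = -2xyz^2 + 2x^3 - 2x^2z + 2xz^2 - x^2 + x - 2y - z - 1.

lcm(LM(g_1), LM(g_2)) = x^2y^2.
S = (lcm/LT(g_1))·g_1 − (lcm/LT(g_2))·g_2 = -2xyz^2 + 2x^3 - x^2y - 2x^2z - x^2 + 2y^2 - 2y.
Reduce S modulo (g_1, g_2) in that order:
  leading term xyz^2: no divisor's leading term divides it; move -2xyz^2 to the remainder.
  leading term x^3: no divisor's leading term divides it; move 2x^3 to the remainder.
  leading term x^2y: subtract (1)·g_2 from -x^2y - 2x^2z - x^2 + 2y^2 - 2y → -2x^2z + 2xz^2 - x^2 + 2y^2 + y + 2
  leading term x^2z: no divisor's leading term divides it; move -2x^2z to the remainder.
  leading term xz^2: no divisor's leading term divides it; move 2xz^2 to the remainder.
  leading term x^2: no divisor's leading term divides it; move -x^2 to the remainder.
  leading term y^2: subtract (-1)·g_1 from 2y^2 + y + 2 → x - 2y - z - 1
  leading term x: no divisor's leading term divides it; move x to the remainder.
  leading term y: no divisor's leading term divides it; move -2y to the remainder.
  leading term z: no divisor's leading term divides it; move -z to the remainder.
  leading term 1: no divisor's leading term divides it; move -1 to the remainder.
The remainder -2xyz^2 + 2x^3 - 2x^2z + 2xz^2 - x^2 + x - 2y - z - 1 is nonzero, so it would be added as the next basis element.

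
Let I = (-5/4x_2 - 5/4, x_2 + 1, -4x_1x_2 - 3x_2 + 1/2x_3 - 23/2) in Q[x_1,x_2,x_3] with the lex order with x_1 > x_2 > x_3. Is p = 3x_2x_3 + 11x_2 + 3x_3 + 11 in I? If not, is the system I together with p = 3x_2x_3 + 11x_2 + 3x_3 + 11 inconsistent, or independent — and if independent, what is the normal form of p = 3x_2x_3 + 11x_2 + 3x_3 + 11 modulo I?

First compute the reduced Gröbner basis of I by Buchberger's algorithm.
f_1 = -5/4x_2 - 5/4, LT = x_2.
f_2 = x_2 + 1, LT = x_2.
f_3 = -4x_1x_2 - 3x_2 + 1/2x_3 - 23/2, LT = x_1x_2.

S(f_1,f_3): lcm = x_1x_2. S = x_1 - 3/4x_2 + 1/8x_3 - 23/8.
  leading term x_1: no divisor's leading term divides it; move x_1 to the remainder.
  leading term x_2: subtract (3/5)·f_1 from -3/4x_2 + 1/8x_3 - 23/8 → 1/8x_3 - 17/8
  leading term x_3: no divisor's leading term divides it; move 1/8x_3 to the remainder.
  leading term 1: no divisor's leading term divides it; move -17/8 to the remainder.
  remainder x_1 + 1/8x_3 - 17/8 ≠ 0; add h_4 = x_1 + 1/8x_3 - 17/8 to the basis.

The other S-polynomials (S(f_1,f_2), S(f_2,f_3), S(f_1,h_4), S(f_2,h_4), S(f_3,h_4)) all reduce to 0 modulo the current basis, so we have a Gröbner basis.
Inter-reduce: drop elements whose leading term is divisible by another's, tail-reduce, and make monic.
Reduced Gröbner basis: {x_1 + 1/8x_3 - 17/8, x_2 + 1}.
Label its elements g_1 = x_1 + 1/8x_3 - 17/8, g_2 = x_2 + 1.

Reduce p = 3x_2x_3 + 11x_2 + 3x_3 + 11 modulo G:
  leading term x_2x_3: subtract (3x_3)·g_2 from 3x_2x_3 + 11x_2 + 3x_3 + 11 → 11x_2 + 11
  leading term x_2: subtract (11)·g_2 from 11x_2 + 11 → 0
  normal form = 0.
Since the normal form is 0, p ∈ I.

The remainder on division by a Gröbner basis is unique — it is the normal form.

3x_2x_3 + 11x_2 + 3x_3 + 11 lies in I (it reduces to 0).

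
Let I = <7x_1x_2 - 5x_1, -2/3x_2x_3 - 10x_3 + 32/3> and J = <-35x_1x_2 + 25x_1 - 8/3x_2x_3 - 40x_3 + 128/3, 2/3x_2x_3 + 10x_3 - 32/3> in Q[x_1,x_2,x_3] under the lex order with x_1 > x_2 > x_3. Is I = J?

Yes, the ideals are equal.

For a fixed monomial order, each ideal has a unique reduced Gröbner basis; comparing bases decides equality.
Buchberger on the first generating set:
f_1 = 7x_1x_2 - 5x_1, LT = x_1x_2.
f_2 = -2/3x_2x_3 - 10x_3 + 32/3, LT = x_2x_3.

S(f_1,f_2): lcm = x_1x_2x_3. S = -110/7x_1x_3 + 16x_1.
  leading term x_1x_3: no divisor's leading term divides it; move -110/7x_1x_3 to the remainder.
  leading term x_1: no divisor's leading term divides it; move 16x_1 to the remainder.
  remainder -110/7x_1x_3 + 16x_1 ≠ 0; add g_3 = -110/7x_1x_3 + 16x_1 to the basis.

The other S-polynomials (S(f_1,g_3), S(f_2,g_3)) all reduce to 0 modulo the current basis, so we have a Gröbner basis.
Inter-reduce: drop elements whose leading term is divisible by another's, tail-reduce, and make monic.
Reduced Gröbner basis: {x_1x_2 - 5/7x_1, x_1x_3 - 56/55x_1, x_2x_3 + 15x_3 - 16}.

Buchberger on the second generating set:
h_1 = -35x_1x_2 + 25x_1 - 8/3x_2x_3 - 40x_3 + 128/3, LT = x_1x_2.
h_2 = 2/3x_2x_3 + 10x_3 - 32/3, LT = x_2x_3.

S(h_1,h_2): lcm = x_1x_2x_3. S = -110/7x_1x_3 + 16x_1 + 8/105x_2x_3^2 + 8/7x_3^2 - 128/105x_3.
  leading term x_1x_3: no divisor's leading term divides it; move -110/7x_1x_3 to the remainder.
  leading term x_1: no divisor's leading term divides it; move 16x_1 to the remainder.
  leading term x_2x_3^2: subtract (4/35x_3)·h_2 from 8/105x_2x_3^2 + 8/7x_3^2 - 128/105x_3 → 0
  remainder -110/7x_1x_3 + 16x_1 ≠ 0; add k_3 = -110/7x_1x_3 + 16x_1 to the basis.

The other S-polynomials (S(h_1,k_3), S(h_2,k_3)) all reduce to 0 modulo the current basis, so we have a Gröbner basis.
Inter-reduce: drop elements whose leading term is divisible by another's, tail-reduce, and make monic.
Reduced Gröbner basis: {x_1x_2 - 5/7x_1, x_1x_3 - 56/55x_1, x_2x_3 + 15x_3 - 16}.

Same reduced basis, so the two generating sets span the same ideal.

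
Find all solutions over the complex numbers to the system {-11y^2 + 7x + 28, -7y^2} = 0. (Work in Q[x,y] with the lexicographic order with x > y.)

{(-4, 0)}

Compute a lex Gröbner basis by Buchberger's algorithm.
f_1 = 7x - 11y^2 + 28, LT = x.
f_2 = -7y^2, LT = y^2.

The S-polynomials (S(f_1,f_2)) all reduce to 0 modulo the current basis, so we have a Gröbner basis.
Inter-reduce: drop elements whose leading term is divisible by another's, tail-reduce, and make monic.
Reduced Gröbner basis: {x + 4, y^2}.

A lex Gröbner basis eliminates variables successively. Here y^2 depends only on y, with roots {0}; lifting each root through the earlier basis elements recovers the full solutions.
  y = 0: the earlier basis element becomes x + 4 = 0, giving x = -4 — point (-4, 0).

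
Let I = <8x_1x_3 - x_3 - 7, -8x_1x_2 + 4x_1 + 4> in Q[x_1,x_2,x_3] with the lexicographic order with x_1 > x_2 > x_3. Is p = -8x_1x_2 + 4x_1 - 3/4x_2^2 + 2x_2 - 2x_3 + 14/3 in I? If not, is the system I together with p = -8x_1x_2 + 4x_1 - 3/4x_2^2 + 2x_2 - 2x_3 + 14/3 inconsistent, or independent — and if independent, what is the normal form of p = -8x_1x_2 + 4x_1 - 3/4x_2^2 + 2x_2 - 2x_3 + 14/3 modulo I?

First compute the reduced Gröbner basis of I by Buchberger's algorithm.
f_1 = 8x_1x_3 - x_3 - 7, LT = x_1x_3.
f_2 = -8x_1x_2 + 4x_1 + 4, LT = x_1x_2.

S(f_1,f_2): lcm = x_1x_2x_3. S = 1/2x_1x_3 - 1/8x_2x_3 - 7/8x_2 + 1/2x_3.
  leading term x_1x_3: subtract (1/16)·f_1 from 1/2x_1x_3 - 1/8x_2x_3 - 7/8x_2 + 1/2x_3 → -1/8x_2x_3 - 7/8x_2 + 9/16x_3 + 7/16
  leading term x_2x_3: no divisor's leading term divides it; move -1/8x_2x_3 to the remainder.
  leading term x_2: no divisor's leading term divides it; move -7/8x_2 to the remainder.
  leading term x_3: no divisor's leading term divides it; move 9/16x_3 to the remainder.
  leading term 1: no divisor's leading term divides it; move 7/16 to the remainder.
  remainder -1/8x_2x_3 - 7/8x_2 + 9/16x_3 + 7/16 ≠ 0; add h_3 = -1/8x_2x_3 - 7/8x_2 + 9/16x_3 + 7/16 to the basis.

The other S-polynomials (S(f_1,h_3), S(f_2,h_3)) all reduce to 0 modulo the current basis, so we have a Gröbner basis.
Inter-reduce: drop elements whose leading term is divisible by another's, tail-reduce, and make monic.
Reduced Gröbner basis: {x_1x_2 - 1/2x_1 - 1/2, x_1x_3 - 1/8x_3 - 7/8, x_2x_3 + 7x_2 - 9/2x_3 - 7/2}.
Label its elements g_1 = x_1x_2 - 1/2x_1 - 1/2, g_2 = x_1x_3 - 1/8x_3 - 7/8, g_3 = x_2x_3 + 7x_2 - 9/2x_3 - 7/2.

Reduce p = -8x_1x_2 + 4x_1 - 3/4x_2^2 + 2x_2 - 2x_3 + 14/3 modulo G:
  leading term x_1x_2: subtract (-8)·g_1 from -8x_1x_2 + 4x_1 - 3/4x_2^2 + 2x_2 - 2x_3 + 14/3 → -3/4x_2^2 + 2x_2 - 2x_3 + 2/3
  leading term x_2^2: no divisor's leading term divides it; move -3/4x_2^2 to the remainder.
  leading term x_2: no divisor's leading term divides it; move 2x_2 to the remainder.
  leading term x_3: no divisor's leading term divides it; move -2x_3 to the remainder.
  leading term 1: no divisor's leading term divides it; move 2/3 to the remainder.
  normal form = -3/4x_2^2 + 2x_2 - 2x_3 + 2/3.
The normal form is nonzero, so p ∉ I. Since p minus its normal form lies in I, I + (p) = I + (r) where r = -3/4x_2^2 + 2x_2 - 2x_3 + 2/3; decide whether this ideal is the whole ring.
Run Buchberger on G together with r (pairs among the g_i already reduce to 0 since G is a Gröbner basis):
g_1 = x_1x_2 - 1/2x_1 - 1/2, LT = x_1x_2.
g_2 = x_1x_3 - 1/8x_3 - 7/8, LT = x_1x_3.
g_3 = x_2x_3 + 7x_2 - 9/2x_3 - 7/2, LT = x_2x_3.
r = -3/4x_2^2 + 2x_2 - 2x_3 + 2/3, LT = x_2^2.

S(g_1,r): lcm = x_1x_2^2. S = 13/6x_1x_2 - 8/3x_1x_3 + 8/9x_1 - 1/2x_2.
  leading term x_1x_2: subtract (13/6)·g_1 from 13/6x_1x_2 - 8/3x_1x_3 + 8/9x_1 - 1/2x_2 → -8/3x_1x_3 + 71/36x_1 - 1/2x_2 + 13/12
  leading term x_1x_3: subtract (-8/3)·g_2 from -8/3x_1x_3 + 71/36x_1 - 1/2x_2 + 13/12 → 71/36x_1 - 1/2x_2 - 1/3x_3 - 5/4
  leading term x_1: no divisor's leading term divides it; move 71/36x_1 to the remainder.
  leading term x_2: no divisor's leading term divides it; move -1/2x_2 to the remainder.
  leading term x_3: no divisor's leading term divides it; move -1/3x_3 to the remainder.
  leading term 1: no divisor's leading term divides it; move -5/4 to the remainder.
  remainder 71/36x_1 - 1/2x_2 - 1/3x_3 - 5/4 ≠ 0; add m_5 = 71/36x_1 - 1/2x_2 - 1/3x_3 - 5/4 to the basis.

S(g_3,r): lcm = x_2^2x_3. S = 7x_2^2 - 11/6x_2x_3 - 7/2x_2 - 8/3x_3^2 + 8/9x_3.
  leading term x_2^2: subtract (-28/3)·r from 7x_2^2 - 11/6x_2x_3 - 7/2x_2 - 8/3x_3^2 + 8/9x_3 → -11/6x_2x_3 + 91/6x_2 - 8/3x_3^2 - 160/9x_3 + 56/9
  leading term x_2x_3: subtract (-11/6)·g_3 from -11/6x_2x_3 + 91/6x_2 - 8/3x_3^2 - 160/9x_3 + 56/9 → 28x_2 - 8/3x_3^2 - 937/36x_3 - 7/36
  leading term x_2: no divisor's leading term divides it; move 28x_2 to the remainder.
  leading term x_3^2: no divisor's leading term divides it; move -8/3x_3^2 to the remainder.
  leading term x_3: no divisor's leading term divides it; move -937/36x_3 to the remainder.
  leading term 1: no divisor's leading term divides it; move -7/36 to the remainder.
  remainder 28x_2 - 8/3x_3^2 - 937/36x_3 - 7/36 ≠ 0; add m_6 = 28x_2 - 8/3x_3^2 - 937/36x_3 - 7/36 to the basis.

S(g_3,m_6): lcm = x_2x_3. S = 7x_2 + 2/21x_3^3 + 937/1008x_3^2 - 647/144x_3 - 7/2.
  leading term x_2: subtract (1/4)·m_6 from 7x_2 + 2/21x_3^3 + 937/1008x_3^2 - 647/144x_3 - 7/2 → 2/21x_3^3 + 1609/1008x_3^2 + 145/72x_3 - 497/144
  leading term x_3^3: no divisor's leading term divides it; move 2/21x_3^3 to the remainder.
  leading term x_3^2: no divisor's leading term divides it; move 1609/1008x_3^2 to the remainder.
  leading term x_3: no divisor's leading term divides it; move 145/72x_3 to the remainder.
  leading term 1: no divisor's leading term divides it; move -497/144 to the remainder.
  remainder 2/21x_3^3 + 1609/1008x_3^2 + 145/72x_3 - 497/144 ≠ 0; add m_7 = 2/21x_3^3 + 1609/1008x_3^2 + 145/72x_3 - 497/144 to the basis.

The other S-polynomials (S(g_1,g_2), S(g_1,g_3), S(g_2,g_3), S(g_2,r), S(g_1,m_5), S(g_2,m_5), S(g_3,m_5), S(r,m_5), S(g_1,m_6), S(g_2,m_6), S(r,m_6), S(m_5,m_6), S(g_1,m_7), S(g_2,m_7), S(g_3,m_7), S(r,m_7), S(m_5,m_7), S(m_6,m_7)) all reduce to 0 modulo the current basis, so we have a Gröbner basis.
Inter-reduce: drop elements whose leading term is divisible by another's, tail-reduce, and make monic.
Reduced Gröbner basis: {x_1 - 12/497x_3^2 - 1609/3976x_3 - 361/568, x_2 - 2/21x_3^2 - 937/1008x_3 - 1/144, x_3^3 + 1609/96x_3^2 + 1015/48x_3 - 3479/96}.
The reduced Gröbner basis of I + (p) is {x_1 - 12/497x_3^2 - 1609/3976x_3 - 361/568, x_2 - 2/21x_3^2 - 937/1008x_3 - 1/144, x_3^3 + 1609/96x_3^2 + 1015/48x_3 - 3479/96} ≠ {1}, a proper ideal, so the enlarged system stays consistent: p is independent of I, with normal form -3/4x_2^2 + 2x_2 - 2x_3 + 2/3.

-8x_1x_2 + 4x_1 - 3/4x_2^2 + 2x_2 - 2x_3 + 14/3 is independent of I; its normal form modulo I is -3/4x_2^2 + 2x_2 - 2x_3 + 2/3.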